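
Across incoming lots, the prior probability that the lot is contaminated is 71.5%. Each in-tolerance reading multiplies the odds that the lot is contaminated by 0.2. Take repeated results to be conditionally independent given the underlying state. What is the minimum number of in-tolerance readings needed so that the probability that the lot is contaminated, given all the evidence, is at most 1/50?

Prior odds: 0.715 ÷ 0.285 = 143/57.
Likelihood ratio per in-tolerance reading = 0.2.
Target odds: 0.02 ÷ 0.98 = 1/49.
Need (143/57) × 0.2ⁿ ≤ 1/49, i.e. 0.2ⁿ ≤ 57/7007.
0.2² = 0.04 is still above 57/7007 but 0.2³ = 0.008 is at or below it, so n = 3.

3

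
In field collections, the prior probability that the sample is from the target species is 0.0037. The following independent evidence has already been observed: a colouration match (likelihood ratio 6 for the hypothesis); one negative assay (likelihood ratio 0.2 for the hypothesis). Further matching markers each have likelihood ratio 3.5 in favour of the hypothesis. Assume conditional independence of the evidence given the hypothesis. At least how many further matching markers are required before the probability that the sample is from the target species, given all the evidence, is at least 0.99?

Prior odds = 0.0037/0.9963 = 37/9963.
Combined Bayes factor of the evidence already in hand = 6 × 0.2 = 1.2.
Odds after that evidence = (37/9963) × 1.2 = 74/16605.
Target odds = 0.99/0.01 = 99.
Need 3.5ⁿ ≥ 99 ÷ (74/16605) = 1643895/74.
3.5⁷ = 823543/128 falls short of 1643895/74 but 3.5⁸ = 5764801/256 reaches it, so n = 8.

8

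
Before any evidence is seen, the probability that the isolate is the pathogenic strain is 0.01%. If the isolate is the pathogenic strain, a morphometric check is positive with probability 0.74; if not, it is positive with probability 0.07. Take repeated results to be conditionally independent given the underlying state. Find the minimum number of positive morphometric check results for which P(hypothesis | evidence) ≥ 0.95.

6

Prior odds: 0.0001 ÷ 0.9999 = 1/9999.
Likelihood ratio of a positive = 0.74/0.07 = 74/7.
Target posterior odds = 0.95/0.05 = 19.
Need (1/9999) × (74/7)ⁿ ≥ 19, i.e. (74/7)ⁿ ≥ 189981.
(74/7)⁵ ≈132029 falls short of 189981 but (74/7)⁶ ≈1.39573e+06 reaches it, so n = 6.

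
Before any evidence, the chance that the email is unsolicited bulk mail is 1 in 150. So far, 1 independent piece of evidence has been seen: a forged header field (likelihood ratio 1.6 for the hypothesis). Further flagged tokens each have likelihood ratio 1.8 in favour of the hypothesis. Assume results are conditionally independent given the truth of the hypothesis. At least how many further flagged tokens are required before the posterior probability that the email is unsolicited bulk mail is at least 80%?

Prior odds = (1/150)/(149/150) = 1/149.
Bayes factor of the evidence already in hand = 1.6.
Odds after that evidence = (1/149) × 1.6 = 8/745.
Target odds = 0.8/0.2 = 4.
Need 1.8ⁿ ≥ 4 ÷ (8/745) = 372.5.
1.8¹⁰ ≈357.047 falls short of 372.5 but 1.8¹¹ ≈642.684 reaches it, so n = 11.

11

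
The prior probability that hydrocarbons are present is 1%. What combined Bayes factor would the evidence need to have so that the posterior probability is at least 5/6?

495

Prior odds = 0.01/0.99 = 1/99.
Target odds = (5/6)/(1/6) = 5.
Required Bayes factor = 5 ÷ (1/99) = 495.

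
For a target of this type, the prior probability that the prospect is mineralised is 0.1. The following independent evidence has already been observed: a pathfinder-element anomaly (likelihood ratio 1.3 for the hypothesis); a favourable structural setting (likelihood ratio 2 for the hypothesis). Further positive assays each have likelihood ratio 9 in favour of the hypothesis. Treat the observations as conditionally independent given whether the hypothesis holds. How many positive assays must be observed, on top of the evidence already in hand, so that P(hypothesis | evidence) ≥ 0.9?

Prior odds = 0.1/0.9 = 1/9.
Combined Bayes factor of the evidence already in hand = 1.3 × 2 = 2.6.
Odds after that evidence = (1/9) × 2.6 = 13/45.
Target odds = 0.9/0.1 = 9.
Need 9ⁿ ≥ 9 ÷ (13/45) = 405/13.
9¹ = 9 falls short of 405/13 but 9² = 81 reaches it, so n = 2.

2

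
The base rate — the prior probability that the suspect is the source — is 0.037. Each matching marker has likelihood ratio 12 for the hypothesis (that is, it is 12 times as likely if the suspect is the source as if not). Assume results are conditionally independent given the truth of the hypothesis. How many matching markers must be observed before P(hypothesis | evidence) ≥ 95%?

Prior odds: 0.037 ÷ 0.963 = 37/963.
Likelihood ratio per matching marker = 12.
Target posterior odds = 0.95/0.05 = 19.
Need (37/963) × 12ⁿ ≥ 19, i.e. 12ⁿ ≥ 18297/37.
12² = 144 falls short of 18297/37 but 12³ = 1728 reaches it, so n = 3.

3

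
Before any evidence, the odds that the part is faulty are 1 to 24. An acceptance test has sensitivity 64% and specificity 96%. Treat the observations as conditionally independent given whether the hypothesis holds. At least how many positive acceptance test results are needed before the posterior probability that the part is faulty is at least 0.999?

4

Prior odds = 1/24.
False-positive rate = 1 − 0.96 = 0.04; likelihood ratio of a positive = 0.64/0.04 = 16.
Target posterior odds = 0.999/0.001 = 999.
Require 16ⁿ ≥ 999 ÷ (1/24) = 23976.
16³ = 4096 falls short of 23976 but 16⁴ = 65536 reaches it, so n = 4.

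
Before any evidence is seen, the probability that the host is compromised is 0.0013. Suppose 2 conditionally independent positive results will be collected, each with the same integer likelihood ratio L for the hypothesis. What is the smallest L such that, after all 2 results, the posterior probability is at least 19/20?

121

Prior odds = 0.0013/0.9987 = 13/9987.
Target odds = 0.95/0.05 = 19.
Need L² ≥ 19 ÷ (13/9987) = 189753/13.
120² = 14400 < 189753/13 ≤ 14641 = 121², so L = 121.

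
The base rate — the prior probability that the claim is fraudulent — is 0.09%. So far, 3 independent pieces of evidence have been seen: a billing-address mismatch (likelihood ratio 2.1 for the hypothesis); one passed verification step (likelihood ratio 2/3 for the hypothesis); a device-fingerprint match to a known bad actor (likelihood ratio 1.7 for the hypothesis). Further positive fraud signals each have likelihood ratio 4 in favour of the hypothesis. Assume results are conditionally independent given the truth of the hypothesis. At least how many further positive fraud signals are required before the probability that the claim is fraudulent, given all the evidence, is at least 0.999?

10

Prior odds = 0.0009/0.9991 = 9/9991.
Combined Bayes factor of the evidence already in hand = 2.1 × (2/3) × 1.7 = 2.38.
Odds after that evidence = (9/9991) × 2.38 = 1071/499550.
Target odds = 0.999/0.001 = 999.
Need 4ⁿ ≥ 999 ÷ (1071/499550) = 55450050/119.
4⁹ = 262144 falls short of 55450050/119 but 4¹⁰ = 1048576 reaches it, so n = 10.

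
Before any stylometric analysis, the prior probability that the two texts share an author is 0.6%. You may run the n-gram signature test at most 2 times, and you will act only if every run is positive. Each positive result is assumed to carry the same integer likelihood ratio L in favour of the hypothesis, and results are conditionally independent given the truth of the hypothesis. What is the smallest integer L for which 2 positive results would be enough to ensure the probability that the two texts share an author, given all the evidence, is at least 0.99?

Prior odds = 0.006/0.994 = 3/497.
Target odds = 0.99/0.01 = 99.
Need L² ≥ 99 ÷ (3/497) = 16401.
128² = 16384 < 16401 ≤ 16641 = 129², so L = 129.

129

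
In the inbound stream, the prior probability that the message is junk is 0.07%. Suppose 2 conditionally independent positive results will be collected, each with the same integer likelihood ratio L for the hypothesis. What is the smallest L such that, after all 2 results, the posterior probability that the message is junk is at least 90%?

Prior odds = 0.0007/0.9993 = 7/9993.
Target odds = 0.9/0.1 = 9.
Need L² ≥ 9 ÷ (7/9993) = 89937/7.
113² = 12769 < 89937/7 ≤ 12996 = 114², so L = 114.

114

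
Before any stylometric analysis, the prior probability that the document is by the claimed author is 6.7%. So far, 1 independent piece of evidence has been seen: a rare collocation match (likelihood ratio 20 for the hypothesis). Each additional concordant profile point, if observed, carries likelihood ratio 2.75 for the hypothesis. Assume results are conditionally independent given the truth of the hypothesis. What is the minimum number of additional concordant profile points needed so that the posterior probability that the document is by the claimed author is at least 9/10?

2

Prior odds = 0.067/0.933 = 67/933.
Bayes factor of the evidence already in hand = 20.
Odds after that evidence = (67/933) × 20 = 1340/933.
Target odds = 0.9/0.1 = 9.
Need 2.75ⁿ ≥ 9 ÷ (1340/933) = 8397/1340.
2.75¹ = 2.75 falls short of 8397/1340 but 2.75² = 7.5625 reaches it, so n = 2.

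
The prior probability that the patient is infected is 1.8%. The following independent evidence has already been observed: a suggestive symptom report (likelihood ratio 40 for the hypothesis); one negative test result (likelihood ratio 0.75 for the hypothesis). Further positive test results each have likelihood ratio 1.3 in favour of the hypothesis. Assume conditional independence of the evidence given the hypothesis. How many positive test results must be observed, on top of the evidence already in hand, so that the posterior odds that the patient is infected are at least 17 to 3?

Prior odds = 0.018/0.982 = 9/491.
Combined Bayes factor of the evidence already in hand = 40 × 0.75 = 30.
Odds after that evidence = (9/491) × 30 = 270/491.
Target odds = 17/3.
Need 1.3ⁿ ≥ 17/3 ÷ (270/491) = 8347/810.
1.3⁸ = 815730721/100000000 falls short of 8347/810 but 1.3⁹ ≈10.6045 reaches it, so n = 9.

9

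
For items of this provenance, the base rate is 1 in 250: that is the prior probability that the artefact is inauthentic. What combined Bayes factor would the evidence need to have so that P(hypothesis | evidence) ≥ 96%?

Prior odds = 0.004/0.996 = 1/249.
Target odds = 0.96/0.04 = 24.
Required Bayes factor = 24 ÷ (1/249) = 5976.

5976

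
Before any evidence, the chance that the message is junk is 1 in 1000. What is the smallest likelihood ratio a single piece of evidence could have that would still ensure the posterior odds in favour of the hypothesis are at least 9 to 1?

8991

Prior odds = 0.001/0.999 = 1/999.
Target odds = 9.
Required Bayes factor = 9 ÷ (1/999) = 8991.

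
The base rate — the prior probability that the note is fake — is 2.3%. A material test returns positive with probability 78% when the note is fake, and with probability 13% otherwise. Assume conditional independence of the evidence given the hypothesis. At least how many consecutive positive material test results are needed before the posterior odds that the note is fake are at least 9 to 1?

Prior odds: 0.023 ÷ 0.977 = 23/977.
Likelihood ratio of a positive result = 0.78/0.13 = 6.
Target odds = 9.
Need (23/977) × 6ⁿ ≥ 9, i.e. 6ⁿ ≥ 8793/23.
6³ = 216 falls short of 8793/23 but 6⁴ = 1296 reaches it, so n = 4.

4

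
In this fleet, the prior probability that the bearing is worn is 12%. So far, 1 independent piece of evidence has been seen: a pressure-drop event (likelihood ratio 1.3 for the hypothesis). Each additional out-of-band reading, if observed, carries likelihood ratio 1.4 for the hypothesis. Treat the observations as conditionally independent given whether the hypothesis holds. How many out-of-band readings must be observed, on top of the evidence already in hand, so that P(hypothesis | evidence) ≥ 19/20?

14

Prior odds = 0.12/0.88 = 3/22.
Bayes factor of the evidence already in hand = 1.3.
Odds after that evidence = (3/22) × 1.3 = 39/220.
Target odds = 0.95/0.05 = 19.
Need 1.4ⁿ ≥ 19 ÷ (39/220) = 4180/39.
1.4¹³ ≈79.3715 falls short of 4180/39 but 1.4¹⁴ ≈111.12 reaches it, so n = 14.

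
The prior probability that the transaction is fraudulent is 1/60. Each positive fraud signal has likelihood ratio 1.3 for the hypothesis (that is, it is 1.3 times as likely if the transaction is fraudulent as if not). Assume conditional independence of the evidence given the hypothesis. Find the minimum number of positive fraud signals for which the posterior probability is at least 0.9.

Prior odds: (1/60) ÷ (59/60) = 1/59.
Likelihood ratio per positive fraud signal = 1.3.
Target posterior odds = 0.9/0.1 = 9.
Need (1/59) × 1.3ⁿ ≥ 9, i.e. 1.3ⁿ ≥ 531.
1.3²³ ≈417.539 falls short of 531 but 1.3²⁴ ≈542.801 reaches it, so n = 24.

24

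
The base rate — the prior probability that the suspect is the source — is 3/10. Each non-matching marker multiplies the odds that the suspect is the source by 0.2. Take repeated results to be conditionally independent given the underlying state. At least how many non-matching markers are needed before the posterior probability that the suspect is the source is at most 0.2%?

4

Prior odds: 0.3 ÷ 0.7 = 3/7.
Likelihood ratio per non-matching marker = 0.2.
Target posterior odds = 0.002/0.998 = 1/499.
Require 0.2ⁿ ≤ 1/499 ÷ (3/7) = 7/1497.
0.2³ = 0.008 is still above 7/1497 but 0.2⁴ = 0.0016 is at or below it, so n = 4.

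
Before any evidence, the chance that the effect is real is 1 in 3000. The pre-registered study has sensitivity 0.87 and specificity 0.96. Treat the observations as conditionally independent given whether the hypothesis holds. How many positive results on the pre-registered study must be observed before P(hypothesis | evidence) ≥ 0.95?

4

Prior odds: (1/3000) ÷ (2999/3000) = 1/2999.
False-positive rate = 1 − 0.96 = 0.04; likelihood ratio of a positive = 0.87/0.04 = 21.75.
Target odds: 0.95 ÷ 0.05 = 19.
Require 21.75ⁿ ≥ 19 ÷ (1/2999) = 56981.
21.75³ = 658503/64 falls short of 56981 but 21.75⁴ = 57289761/256 reaches it, so n = 4.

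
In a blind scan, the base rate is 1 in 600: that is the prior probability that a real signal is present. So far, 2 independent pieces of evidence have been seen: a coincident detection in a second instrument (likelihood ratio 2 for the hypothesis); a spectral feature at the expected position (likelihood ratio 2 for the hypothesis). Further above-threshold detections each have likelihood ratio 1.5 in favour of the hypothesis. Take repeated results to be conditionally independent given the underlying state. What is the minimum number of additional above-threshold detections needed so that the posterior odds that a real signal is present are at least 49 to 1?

Prior odds = (1/600)/(599/600) = 1/599.
Combined Bayes factor of the evidence already in hand = 2 × 2 = 4.
Odds after that evidence = (1/599) × 4 = 4/599.
Target odds = 49.
Need 1.5ⁿ ≥ 49 ÷ (4/599) = 7337.75.
1.5²¹ ≈4987.89 falls short of 7337.75 but 1.5²² ≈7481.83 reaches it, so n = 22.

22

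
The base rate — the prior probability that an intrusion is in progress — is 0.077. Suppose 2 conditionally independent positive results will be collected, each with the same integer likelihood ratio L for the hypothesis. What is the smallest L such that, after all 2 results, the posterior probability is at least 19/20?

16

Prior odds = 0.077/0.923 = 77/923.
Target odds = 0.95/0.05 = 19.
Need L² ≥ 19 ÷ (77/923) = 17537/77.
15² = 225 < 17537/77 ≤ 256 = 16², so L = 16.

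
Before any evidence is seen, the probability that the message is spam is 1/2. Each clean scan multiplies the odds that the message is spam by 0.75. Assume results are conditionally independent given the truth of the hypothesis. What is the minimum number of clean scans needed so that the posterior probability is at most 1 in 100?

Prior odds: 0.5 ÷ 0.5 = 1.
Likelihood ratio per clean scan = 0.75.
Target odds: 0.01 ÷ 0.99 = 1/99.
Require 0.75ⁿ ≤ 1/99 ÷ 1 = 1/99.
0.75¹⁵ ≈0.0133635 is still above 1/99 but 0.75¹⁶ ≈0.0100226 is at or below it, so n = 16.

16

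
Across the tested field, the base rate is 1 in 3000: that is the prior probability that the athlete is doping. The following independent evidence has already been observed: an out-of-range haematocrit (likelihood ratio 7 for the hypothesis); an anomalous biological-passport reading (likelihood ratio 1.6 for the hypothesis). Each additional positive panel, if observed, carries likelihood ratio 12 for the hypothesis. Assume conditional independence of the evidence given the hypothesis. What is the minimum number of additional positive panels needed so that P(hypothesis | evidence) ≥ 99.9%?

Prior odds = (1/3000)/(2999/3000) = 1/2999.
Combined Bayes factor of the evidence already in hand = 7 × 1.6 = 11.2.
Odds after that evidence = (1/2999) × 11.2 = 56/14995.
Target odds = 0.999/0.001 = 999.
Need 12ⁿ ≥ 999 ÷ (56/14995) = 14980005/56.
12⁵ = 248832 falls short of 14980005/56 but 12⁶ = 2985984 reaches it, so n = 6.

6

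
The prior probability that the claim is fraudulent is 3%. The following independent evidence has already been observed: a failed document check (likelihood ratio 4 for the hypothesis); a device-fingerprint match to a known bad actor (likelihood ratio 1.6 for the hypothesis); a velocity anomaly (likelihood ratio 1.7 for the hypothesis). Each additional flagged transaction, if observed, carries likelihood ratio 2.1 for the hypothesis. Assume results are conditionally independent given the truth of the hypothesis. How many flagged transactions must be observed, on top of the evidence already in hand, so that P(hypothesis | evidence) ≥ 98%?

Prior odds = 0.03/0.97 = 3/97.
Combined Bayes factor of the evidence already in hand = 4 × 1.6 × 1.7 = 10.88.
Odds after that evidence = (3/97) × 10.88 = 816/2425.
Target odds = 0.98/0.02 = 49.
Need 2.1ⁿ ≥ 49 ÷ (816/2425) = 118825/816.
2.1⁶ = 85766121/1000000 falls short of 118825/816 but 2.1⁷ ≈180.109 reaches it, so n = 7.

7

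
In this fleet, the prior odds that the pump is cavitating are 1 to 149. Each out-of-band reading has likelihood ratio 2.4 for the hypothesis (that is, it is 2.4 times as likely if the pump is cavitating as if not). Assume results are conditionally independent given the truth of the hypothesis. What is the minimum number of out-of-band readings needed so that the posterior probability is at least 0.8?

8

Prior odds = 1/149.
Likelihood ratio per out-of-band reading = 2.4.
Target odds: 0.8 ÷ 0.2 = 4.
Need (1/149) × 2.4ⁿ ≥ 4, i.e. 2.4ⁿ ≥ 596.
2.4⁷ = 35831808/78125 falls short of 596 but 2.4⁸ = 429981696/390625 reaches it, so n = 8.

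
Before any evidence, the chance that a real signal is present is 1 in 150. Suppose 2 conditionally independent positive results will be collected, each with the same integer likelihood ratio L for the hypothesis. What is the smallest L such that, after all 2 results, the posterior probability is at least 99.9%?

Prior odds = (1/150)/(149/150) = 1/149.
Target odds = 0.999/0.001 = 999.
Need L² ≥ 999 ÷ (1/149) = 148851.
385² = 148225 < 148851 ≤ 148996 = 386², so L = 386.

386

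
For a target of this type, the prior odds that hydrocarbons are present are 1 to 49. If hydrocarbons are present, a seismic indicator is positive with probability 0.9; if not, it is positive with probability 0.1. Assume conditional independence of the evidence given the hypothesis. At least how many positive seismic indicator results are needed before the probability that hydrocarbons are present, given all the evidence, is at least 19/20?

Prior odds = 1/49.
Likelihood ratio of a positive = 0.9/0.1 = 9.
Target odds: 0.95 ÷ 0.05 = 19.
Require 9ⁿ ≥ 19 ÷ (1/49) = 931.
9³ = 729 falls short of 931 but 9⁴ = 6561 reaches it, so n = 4.

4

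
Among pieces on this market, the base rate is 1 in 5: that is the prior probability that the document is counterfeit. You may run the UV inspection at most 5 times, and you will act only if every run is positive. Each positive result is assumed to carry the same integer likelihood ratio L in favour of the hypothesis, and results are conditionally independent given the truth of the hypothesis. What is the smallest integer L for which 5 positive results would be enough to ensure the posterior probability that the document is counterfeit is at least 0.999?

Prior odds = 0.2/0.8 = 0.25.
Target odds = 0.999/0.001 = 999.
Need L⁵ ≥ 999 ÷ 0.25 = 3996.
5⁵ = 3125 < 3996 ≤ 7776 = 6⁵, so L = 6.

6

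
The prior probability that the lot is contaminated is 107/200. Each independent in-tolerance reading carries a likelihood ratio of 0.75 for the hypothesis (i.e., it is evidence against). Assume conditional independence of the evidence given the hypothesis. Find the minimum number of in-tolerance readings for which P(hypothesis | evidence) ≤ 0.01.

Prior odds: 0.535 ÷ 0.465 = 107/93.
Likelihood ratio per in-tolerance reading = 0.75.
Target odds: 0.01 ÷ 0.99 = 1/99.
Need (107/93) × 0.75ⁿ ≤ 1/99, i.e. 0.75ⁿ ≤ 31/3531.
0.75¹⁶ ≈0.0100226 is still above 31/3531 but 0.75¹⁷ ≈0.00751695 is at or below it, so n = 17.

17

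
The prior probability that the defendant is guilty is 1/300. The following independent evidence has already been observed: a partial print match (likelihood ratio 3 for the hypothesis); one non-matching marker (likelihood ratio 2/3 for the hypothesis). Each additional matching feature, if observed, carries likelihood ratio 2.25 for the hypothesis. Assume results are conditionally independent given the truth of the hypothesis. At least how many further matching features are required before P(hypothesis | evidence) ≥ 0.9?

9

Prior odds = (1/300)/(299/300) = 1/299.
Combined Bayes factor of the evidence already in hand = 3 × (2/3) = 2.
Odds after that evidence = (1/299) × 2 = 2/299.
Target odds = 0.9/0.1 = 9.
Need 2.25ⁿ ≥ 9 ÷ (2/299) = 1345.5.
2.25⁸ = 43046721/65536 falls short of 1345.5 but 2.25⁹ = 387420489/262144 reaches it, so n = 9.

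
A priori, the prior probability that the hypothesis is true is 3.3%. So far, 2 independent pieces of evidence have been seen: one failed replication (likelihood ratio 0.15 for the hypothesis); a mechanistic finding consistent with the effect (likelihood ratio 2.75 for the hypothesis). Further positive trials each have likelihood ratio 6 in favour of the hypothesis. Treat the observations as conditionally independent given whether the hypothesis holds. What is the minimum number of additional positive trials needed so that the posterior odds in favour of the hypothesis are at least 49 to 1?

5

Prior odds = 0.033/0.967 = 33/967.
Combined Bayes factor of the evidence already in hand = 0.15 × 2.75 = 0.4125.
Odds after that evidence = (33/967) × 0.4125 = 1089/77360.
Target odds = 49.
Need 6ⁿ ≥ 49 ÷ (1089/77360) = 3790640/1089.
6⁴ = 1296 falls short of 3790640/1089 but 6⁵ = 7776 reaches it, so n = 5.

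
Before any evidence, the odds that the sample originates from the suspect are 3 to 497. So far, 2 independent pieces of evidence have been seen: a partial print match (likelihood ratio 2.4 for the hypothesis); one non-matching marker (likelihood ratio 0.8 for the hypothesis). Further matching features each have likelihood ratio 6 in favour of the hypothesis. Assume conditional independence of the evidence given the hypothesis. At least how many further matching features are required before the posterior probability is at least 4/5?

4

Prior odds = 3/497.
Combined Bayes factor of the evidence already in hand = 2.4 × 0.8 = 1.92.
Odds after that evidence = (3/497) × 1.92 = 144/12425.
Target odds = 0.8/0.2 = 4.
Need 6ⁿ ≥ 4 ÷ (144/12425) = 12425/36.
6³ = 216 falls short of 12425/36 but 6⁴ = 1296 reaches it, so n = 4.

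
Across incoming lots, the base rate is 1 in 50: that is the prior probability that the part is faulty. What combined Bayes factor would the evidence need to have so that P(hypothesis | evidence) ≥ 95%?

931

Prior odds = 0.02/0.98 = 1/49.
Target odds = 0.95/0.05 = 19.
Required Bayes factor = 19 ÷ (1/49) = 931.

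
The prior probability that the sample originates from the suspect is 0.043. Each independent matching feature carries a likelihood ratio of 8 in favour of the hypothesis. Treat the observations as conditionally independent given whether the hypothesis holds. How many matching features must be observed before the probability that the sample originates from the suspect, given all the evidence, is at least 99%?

4

Prior odds = 0.043/0.957 = 43/957.
Likelihood ratio per matching feature = 8.
Target odds: 0.99 ÷ 0.01 = 99.
Require 8ⁿ ≥ 99 ÷ (43/957) = 94743/43.
8³ = 512 falls short of 94743/43 but 8⁴ = 4096 reaches it, so n = 4.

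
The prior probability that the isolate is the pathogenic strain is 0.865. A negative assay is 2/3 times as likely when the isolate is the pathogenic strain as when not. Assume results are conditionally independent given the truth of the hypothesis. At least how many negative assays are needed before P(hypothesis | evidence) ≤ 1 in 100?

16

Prior odds = 0.865/0.135 = 173/27.
Likelihood ratio per negative assay = 2/3.
Target posterior odds = 0.01/0.99 = 1/99.
Need (173/27) × (2/3)ⁿ ≤ 1/99, i.e. (2/3)ⁿ ≤ 3/1903.
(2/3)¹⁵ = 32768/14348907 is still above 3/1903 but (2/3)¹⁶ = 65536/43046721 is at or below it, so n = 16.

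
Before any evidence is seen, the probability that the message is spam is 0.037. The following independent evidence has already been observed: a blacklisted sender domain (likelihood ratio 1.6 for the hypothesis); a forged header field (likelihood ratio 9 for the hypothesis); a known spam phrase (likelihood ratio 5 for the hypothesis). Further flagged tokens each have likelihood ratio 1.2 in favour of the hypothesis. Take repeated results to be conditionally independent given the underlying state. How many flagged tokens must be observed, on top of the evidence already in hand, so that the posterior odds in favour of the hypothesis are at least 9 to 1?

7

Prior odds = 0.037/0.963 = 37/963.
Combined Bayes factor of the evidence already in hand = 1.6 × 9 × 5 = 72.
Odds after that evidence = (37/963) × 72 = 296/107.
Target odds = 9.
Need 1.2ⁿ ≥ 9 ÷ (296/107) = 963/296.
1.2⁶ = 46656/15625 falls short of 963/296 but 1.2⁷ = 279936/78125 reaches it, so n = 7.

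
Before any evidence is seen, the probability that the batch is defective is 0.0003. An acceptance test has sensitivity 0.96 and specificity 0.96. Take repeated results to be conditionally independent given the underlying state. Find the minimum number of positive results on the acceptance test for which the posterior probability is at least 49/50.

4

Prior odds: 0.0003 ÷ 0.9997 = 3/9997.
False-positive rate = 1 − 0.96 = 0.04; likelihood ratio of a positive = 0.96/0.04 = 24.
Target posterior odds = 0.98/0.02 = 49.
Need (3/9997) × 24ⁿ ≥ 49, i.e. 24ⁿ ≥ 489853/3.
24³ = 13824 falls short of 489853/3 but 24⁴ = 331776 reaches it, so n = 4.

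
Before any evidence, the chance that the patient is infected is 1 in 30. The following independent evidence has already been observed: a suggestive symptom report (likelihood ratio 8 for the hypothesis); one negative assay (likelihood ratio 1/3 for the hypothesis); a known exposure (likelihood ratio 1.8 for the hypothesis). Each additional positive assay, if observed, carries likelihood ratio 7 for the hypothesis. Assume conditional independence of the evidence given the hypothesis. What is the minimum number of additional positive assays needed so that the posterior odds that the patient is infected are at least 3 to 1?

2

Prior odds = (1/30)/(29/30) = 1/29.
Combined Bayes factor of the evidence already in hand = 8 × (1/3) × 1.8 = 4.8.
Odds after that evidence = (1/29) × 4.8 = 24/145.
Target odds = 3.
Need 7ⁿ ≥ 3 ÷ (24/145) = 18.125.
7¹ = 7 falls short of 18.125 but 7² = 49 reaches it, so n = 2.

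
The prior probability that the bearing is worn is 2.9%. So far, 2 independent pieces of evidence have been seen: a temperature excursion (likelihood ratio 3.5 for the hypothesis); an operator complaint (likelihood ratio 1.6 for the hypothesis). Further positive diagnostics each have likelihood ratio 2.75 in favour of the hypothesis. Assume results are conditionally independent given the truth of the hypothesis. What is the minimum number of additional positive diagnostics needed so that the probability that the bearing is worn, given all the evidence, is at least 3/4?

Prior odds = 0.029/0.971 = 29/971.
Combined Bayes factor of the evidence already in hand = 3.5 × 1.6 = 5.6.
Odds after that evidence = (29/971) × 5.6 = 812/4855.
Target odds = 0.75/0.25 = 3.
Need 2.75ⁿ ≥ 3 ÷ (812/4855) = 14565/812.
2.75² = 7.5625 falls short of 14565/812 but 2.75³ = 20.796875 reaches it, so n = 3.

3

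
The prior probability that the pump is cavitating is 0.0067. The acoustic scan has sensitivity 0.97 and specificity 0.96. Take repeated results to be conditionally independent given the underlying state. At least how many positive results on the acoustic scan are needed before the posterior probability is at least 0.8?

Prior odds: 0.0067 ÷ 0.9933 = 67/9933.
False-positive rate = 1 − 0.96 = 0.04; likelihood ratio of a positive = 0.97/0.04 = 24.25.
Target posterior odds = 0.8/0.2 = 4.
Need (67/9933) × 24.25ⁿ ≥ 4, i.e. 24.25ⁿ ≥ 39732/67.
24.25² = 588.0625 falls short of 39732/67 but 24.25³ = 912673/64 reaches it, so n = 3.

3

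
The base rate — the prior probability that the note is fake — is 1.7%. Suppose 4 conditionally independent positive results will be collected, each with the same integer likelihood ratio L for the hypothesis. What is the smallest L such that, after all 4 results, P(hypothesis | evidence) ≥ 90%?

5

Prior odds = 0.017/0.983 = 17/983.
Target odds = 0.9/0.1 = 9.
Need L⁴ ≥ 9 ÷ (17/983) = 8847/17.
4⁴ = 256 < 8847/17 ≤ 625 = 5⁴, so L = 5.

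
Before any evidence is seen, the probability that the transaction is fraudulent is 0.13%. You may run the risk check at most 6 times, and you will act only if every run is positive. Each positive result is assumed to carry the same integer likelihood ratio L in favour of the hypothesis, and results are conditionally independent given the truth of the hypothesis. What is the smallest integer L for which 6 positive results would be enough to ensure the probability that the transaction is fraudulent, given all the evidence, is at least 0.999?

Prior odds = 0.0013/0.9987 = 13/9987.
Target odds = 0.999/0.001 = 999.
Need L⁶ ≥ 999 ÷ (13/9987) = 9977013/13.
9⁶ = 531441 < 9977013/13 ≤ 1000000 = 10⁶, so L = 10.

10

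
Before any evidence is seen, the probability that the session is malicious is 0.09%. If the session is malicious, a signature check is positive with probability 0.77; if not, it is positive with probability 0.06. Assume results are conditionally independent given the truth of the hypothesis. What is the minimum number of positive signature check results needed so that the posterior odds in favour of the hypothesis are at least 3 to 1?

4

Prior odds: 0.0009 ÷ 0.9991 = 9/9991.
Likelihood ratio of a positive = 0.77/0.06 = 77/6.
Target odds = 3.
Require (77/6)ⁿ ≥ 3 ÷ (9/9991) = 9991/3.
(77/6)³ = 456533/216 falls short of 9991/3 but (77/6)⁴ = 35153041/1296 reaches it, so n = 4.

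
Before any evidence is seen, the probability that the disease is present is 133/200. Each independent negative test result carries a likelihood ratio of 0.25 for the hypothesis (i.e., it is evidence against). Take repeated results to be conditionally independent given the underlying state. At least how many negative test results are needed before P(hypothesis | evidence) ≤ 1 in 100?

4

Prior odds = 0.665/0.335 = 133/67.
Likelihood ratio per negative test result = 0.25.
Target odds: 0.01 ÷ 0.99 = 1/99.
Need (133/67) × 0.25ⁿ ≤ 1/99, i.e. 0.25ⁿ ≤ 67/13167.
0.25³ = 0.015625 is still above 67/13167 but 0.25⁴ = 0.00390625 is at or below it, so n = 4.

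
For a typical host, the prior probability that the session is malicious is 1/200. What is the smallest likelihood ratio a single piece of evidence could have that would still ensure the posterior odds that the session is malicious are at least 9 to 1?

1791

Prior odds = 0.005/0.995 = 1/199.
Target odds = 9.
Required Bayes factor = 9 ÷ (1/199) = 1791.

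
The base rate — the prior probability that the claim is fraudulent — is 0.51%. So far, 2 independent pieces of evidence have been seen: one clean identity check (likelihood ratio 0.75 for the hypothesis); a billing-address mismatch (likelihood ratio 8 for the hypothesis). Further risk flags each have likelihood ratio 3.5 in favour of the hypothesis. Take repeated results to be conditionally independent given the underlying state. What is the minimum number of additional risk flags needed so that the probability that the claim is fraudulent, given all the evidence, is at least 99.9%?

Prior odds = 0.0051/0.9949 = 51/9949.
Combined Bayes factor of the evidence already in hand = 0.75 × 8 = 6.
Odds after that evidence = (51/9949) × 6 = 306/9949.
Target odds = 0.999/0.001 = 999.
Need 3.5ⁿ ≥ 999 ÷ (306/9949) = 1104339/34.
3.5⁸ = 5764801/256 falls short of 1104339/34 but 3.5⁹ = 40353607/512 reaches it, so n = 9.

9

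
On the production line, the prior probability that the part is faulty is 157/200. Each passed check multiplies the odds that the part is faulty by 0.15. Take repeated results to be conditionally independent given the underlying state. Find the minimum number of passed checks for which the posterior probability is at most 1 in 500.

Prior odds: 0.785 ÷ 0.215 = 157/43.
Likelihood ratio per passed check = 0.15.
Target posterior odds = 0.002/0.998 = 1/499.
Require 0.15ⁿ ≤ 1/499 ÷ (157/43) = 43/78343.
0.15³ = 0.003375 is still above 43/78343 but 0.15⁴ = 81/160000 is at or below it, so n = 4.

4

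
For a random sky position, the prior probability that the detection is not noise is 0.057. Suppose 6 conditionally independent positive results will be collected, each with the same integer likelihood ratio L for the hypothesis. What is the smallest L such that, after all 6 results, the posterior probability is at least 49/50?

4

Prior odds = 0.057/0.943 = 57/943.
Target odds = 0.98/0.02 = 49.
Need L⁶ ≥ 49 ÷ (57/943) = 46207/57.
3⁶ = 729 < 46207/57 ≤ 4096 = 4⁶, so L = 4.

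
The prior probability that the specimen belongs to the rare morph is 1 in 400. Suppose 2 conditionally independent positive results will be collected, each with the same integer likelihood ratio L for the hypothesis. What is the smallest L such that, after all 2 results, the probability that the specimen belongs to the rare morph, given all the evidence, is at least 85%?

Prior odds = 0.0025/0.9975 = 1/399.
Target odds = 0.85/0.15 = 17/3.
Need L² ≥ 17/3 ÷ (1/399) = 2261.
47² = 2209 < 2261 ≤ 2304 = 48², so L = 48.

48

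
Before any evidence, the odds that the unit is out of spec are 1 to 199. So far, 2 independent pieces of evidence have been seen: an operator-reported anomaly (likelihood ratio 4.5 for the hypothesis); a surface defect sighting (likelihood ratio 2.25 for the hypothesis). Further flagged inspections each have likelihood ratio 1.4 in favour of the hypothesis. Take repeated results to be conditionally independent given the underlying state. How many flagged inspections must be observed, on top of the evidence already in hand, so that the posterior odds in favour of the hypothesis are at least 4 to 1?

13

Prior odds = 1/199.
Combined Bayes factor of the evidence already in hand = 4.5 × 2.25 = 10.125.
Odds after that evidence = (1/199) × 10.125 = 81/1592.
Target odds = 4.
Need 1.4ⁿ ≥ 4 ÷ (81/1592) = 6368/81.
1.4¹² ≈56.6939 falls short of 6368/81 but 1.4¹³ ≈79.3715 reaches it, so n = 13.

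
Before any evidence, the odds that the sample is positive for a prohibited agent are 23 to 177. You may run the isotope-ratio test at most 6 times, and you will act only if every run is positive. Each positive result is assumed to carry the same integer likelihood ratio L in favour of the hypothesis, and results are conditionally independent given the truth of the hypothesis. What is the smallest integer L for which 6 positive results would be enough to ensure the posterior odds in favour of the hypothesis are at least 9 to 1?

Prior odds = 23/177.
Target odds = 9.
Need L⁶ ≥ 9 ÷ (23/177) = 1593/23.
2⁶ = 64 < 1593/23 ≤ 729 = 3⁶, so L = 3.

3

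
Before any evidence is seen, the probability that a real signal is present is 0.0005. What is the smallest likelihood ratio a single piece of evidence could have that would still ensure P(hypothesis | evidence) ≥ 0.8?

7996

Prior odds = 0.0005/0.9995 = 1/1999.
Target odds = 0.8/0.2 = 4.
Required Bayes factor = 4 ÷ (1/1999) = 7996.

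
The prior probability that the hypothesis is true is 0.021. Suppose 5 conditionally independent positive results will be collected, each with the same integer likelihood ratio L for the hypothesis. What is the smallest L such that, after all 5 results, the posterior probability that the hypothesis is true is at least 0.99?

Prior odds = 0.021/0.979 = 21/979.
Target odds = 0.99/0.01 = 99.
Need L⁵ ≥ 99 ÷ (21/979) = 32307/7.
5⁵ = 3125 < 32307/7 ≤ 7776 = 6⁵, so L = 6.

6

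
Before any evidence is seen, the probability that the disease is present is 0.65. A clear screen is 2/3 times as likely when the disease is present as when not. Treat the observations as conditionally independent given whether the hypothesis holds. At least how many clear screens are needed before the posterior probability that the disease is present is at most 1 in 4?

5

Prior odds = 0.65/0.35 = 13/7.
Likelihood ratio per clear screen = 2/3.
Target odds: 0.25 ÷ 0.75 = 1/3.
Require (2/3)ⁿ ≤ 1/3 ÷ (13/7) = 7/39.
(2/3)⁴ = 16/81 is still above 7/39 but (2/3)⁵ = 32/243 is at or below it, so n = 5.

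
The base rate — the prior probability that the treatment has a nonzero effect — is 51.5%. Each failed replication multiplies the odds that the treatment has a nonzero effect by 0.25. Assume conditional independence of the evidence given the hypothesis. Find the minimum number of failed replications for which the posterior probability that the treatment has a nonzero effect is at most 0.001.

6

Prior odds: 0.515 ÷ 0.485 = 103/97.
Likelihood ratio per failed replication = 0.25.
Target odds: 0.001 ÷ 0.999 = 1/999.
Require 0.25ⁿ ≤ 1/999 ÷ (103/97) = 97/102897.
0.25⁵ = 1/1024 is still above 97/102897 but 0.25⁶ = 1/4096 is at or below it, so n = 6.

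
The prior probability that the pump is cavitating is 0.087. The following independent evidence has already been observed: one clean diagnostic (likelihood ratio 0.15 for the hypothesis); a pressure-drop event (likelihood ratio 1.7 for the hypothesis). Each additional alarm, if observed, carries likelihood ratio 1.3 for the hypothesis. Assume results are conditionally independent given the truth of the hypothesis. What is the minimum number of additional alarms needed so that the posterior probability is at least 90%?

23

Prior odds = 0.087/0.913 = 87/913.
Combined Bayes factor of the evidence already in hand = 0.15 × 1.7 = 0.255.
Odds after that evidence = (87/913) × 0.255 = 4437/182600.
Target odds = 0.9/0.1 = 9.
Need 1.3ⁿ ≥ 9 ÷ (4437/182600) = 182600/493.
1.3²² ≈321.184 falls short of 182600/493 but 1.3²³ ≈417.539 reaches it, so n = 23.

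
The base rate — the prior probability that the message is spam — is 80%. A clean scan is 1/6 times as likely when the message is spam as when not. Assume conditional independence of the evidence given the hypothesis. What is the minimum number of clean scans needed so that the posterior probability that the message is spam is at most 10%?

2

Prior odds = 0.8/0.2 = 4.
Likelihood ratio per clean scan = 1/6.
Target odds: 0.1 ÷ 0.9 = 1/9.
Need 4 × (1/6)ⁿ ≤ 1/9, i.e. (1/6)ⁿ ≤ 1/36.
(1/6)¹ = 1/6 is still above 1/36 but (1/6)² = 1/36 is at or below it, so n = 2.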